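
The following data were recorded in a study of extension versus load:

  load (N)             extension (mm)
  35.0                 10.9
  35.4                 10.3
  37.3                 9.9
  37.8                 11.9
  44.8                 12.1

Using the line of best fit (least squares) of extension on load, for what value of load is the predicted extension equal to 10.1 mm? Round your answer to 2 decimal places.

32.41

n = 5, Σx = 190.3, Σy = 55.1, Σxy = 2107.29, Σx² = 7305.33
Sxx = Σx² − (Σx)²/n = 7305.33 − 7242.818 = 62.512
Sxy = Σxy − (Σx)(Σy)/n = 2107.29 − 2097.106 = 10.184
b = Sxy/Sxx = 10.184/62.512 = 0.162913
a = ȳ − b·x̄ = 11.02 − 0.162913·38.06 = 4.819542
Set a + b·x = 10.1: x = (10.1 − 4.819542) / 0.162913 = 32.412804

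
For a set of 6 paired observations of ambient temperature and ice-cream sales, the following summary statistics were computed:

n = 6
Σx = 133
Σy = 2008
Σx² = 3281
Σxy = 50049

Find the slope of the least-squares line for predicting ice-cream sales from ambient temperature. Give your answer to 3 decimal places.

16.640

Sxx = Σx² − (Σx)²/n = 3281 − 2948.166667 = 332.833333
Sxy = Σxy − (Σx)(Σy)/n = 50049 − 44510.666667 = 5538.333333
b = Sxy/Sxx = 5538.333333/332.833333 = 16.639960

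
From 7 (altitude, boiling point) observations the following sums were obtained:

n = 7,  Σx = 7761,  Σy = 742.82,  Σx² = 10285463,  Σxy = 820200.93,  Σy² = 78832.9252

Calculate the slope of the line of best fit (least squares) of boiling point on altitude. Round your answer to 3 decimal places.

Sxx = Σx² − (Σx)²/n = 10285463 − 8604731.571429 = 1680731.428571
Sxy = Σxy − (Σx)(Σy)/n = 820200.93 − 823575.145714 = -3374.215714
b = Sxy/Sxx = -3374.215714/1680731.428571 = -0.002008

-0.002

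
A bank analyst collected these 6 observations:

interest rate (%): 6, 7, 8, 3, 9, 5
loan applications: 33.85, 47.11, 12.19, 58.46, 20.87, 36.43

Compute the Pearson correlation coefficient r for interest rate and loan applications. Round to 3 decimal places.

-0.809

n = 6, Σx = 38, Σy = 208.91, Σxy = 1175.75, Σx² = 264, Σy² = 8694.0441
Sxx = Σx² − (Σx)²/n = 264 − 240.666667 = 23.333333
Sxy = Σxy − (Σx)(Σy)/n = 1175.75 − 1323.096667 = -147.346667
Syy = Σy² − (Σy)²/n = 8694.0441 − 7273.898017 = 1420.146083
r = Sxy/√(Sxx·Syy) = -147.346667/√(33136.741944) = -147.346667/182.035002 = -0.809441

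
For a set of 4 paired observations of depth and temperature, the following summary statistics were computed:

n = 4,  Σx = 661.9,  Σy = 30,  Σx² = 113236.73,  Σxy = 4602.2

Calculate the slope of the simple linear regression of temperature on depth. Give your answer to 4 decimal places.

-0.0976

Sxx = Σx² − (Σx)²/n = 113236.73 − 109527.9025 = 3708.8275
Sxy = Σxy − (Σx)(Σy)/n = 4602.2 − 4964.25 = -362.05
b = Sxy/Sxx = -362.05/3708.8275 = -0.097618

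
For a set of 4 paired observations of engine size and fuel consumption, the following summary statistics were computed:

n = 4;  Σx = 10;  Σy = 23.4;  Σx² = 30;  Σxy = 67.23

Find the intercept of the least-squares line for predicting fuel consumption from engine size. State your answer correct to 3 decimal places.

1.485

Sxx = Σx² − (Σx)²/n = 30 − 25 = 5
Sxy = Σxy − (Σx)(Σy)/n = 67.23 − 58.5 = 8.73
b = Sxy/Sxx = 8.73/5 = 1.746
a = ȳ − b·x̄ = 5.85 − 1.746·2.5 = 1.485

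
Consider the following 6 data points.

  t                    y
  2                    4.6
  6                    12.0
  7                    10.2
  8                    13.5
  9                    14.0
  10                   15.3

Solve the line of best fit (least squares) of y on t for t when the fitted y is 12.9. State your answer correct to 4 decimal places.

7.9924

n = 6, Σx = 42, Σy = 69.6, Σxy = 539.6, Σx² = 334
Sxx = Σx² − (Σx)²/n = 334 − 294 = 40
Sxy = Σxy − (Σx)(Σy)/n = 539.6 − 487.2 = 52.4
b = Sxy/Sxx = 52.4/40 = 1.31
a = ȳ − b·x̄ = 11.6 − 1.31·7 = 2.43
Set a + b·x = 12.9: x = (12.9 − 2.43) / 1.31 = 7.992366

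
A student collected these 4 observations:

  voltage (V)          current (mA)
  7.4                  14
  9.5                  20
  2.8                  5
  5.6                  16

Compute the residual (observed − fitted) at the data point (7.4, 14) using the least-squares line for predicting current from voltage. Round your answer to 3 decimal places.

n = 4, Σx = 25.3, Σy = 55, Σxy = 397.2, Σx² = 184.21
Sxx = Σx² − (Σx)²/n = 184.21 − 160.0225 = 24.1875
Sxy = Σxy − (Σx)(Σy)/n = 397.2 − 347.875 = 49.325
b = Sxy/Sxx = 49.325/24.1875 = 2.039276
a = ȳ − b·x̄ = 13.75 − 2.039276·6.325 = 0.851576
ŷ(7.4) = 0.851576 + 2.039276·7.4 = 15.942222
residual = y − ŷ = 14 − 15.942222 = -1.942222

-1.942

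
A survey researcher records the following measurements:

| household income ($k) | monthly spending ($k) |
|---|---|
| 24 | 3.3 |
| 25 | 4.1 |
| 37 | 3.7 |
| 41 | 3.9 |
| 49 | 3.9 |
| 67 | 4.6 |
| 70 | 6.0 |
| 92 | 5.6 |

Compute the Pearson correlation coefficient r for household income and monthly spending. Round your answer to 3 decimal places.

0.855

n = 8, Σx = 405, Σy = 35.1, Σxy = 1913, Σx² = 24505, Σy² = 160.33
Sxx = Σx² − (Σx)²/n = 24505 − 20503.125 = 4001.875
Sxy = Σxy − (Σx)(Σy)/n = 1913 − 1776.9375 = 136.0625
Syy = Σy² − (Σy)²/n = 160.33 − 154.00125 = 6.32875
r = Sxy/√(Sxx·Syy) = 136.0625/√(25326.866406) = 136.0625/159.144169 = 0.854964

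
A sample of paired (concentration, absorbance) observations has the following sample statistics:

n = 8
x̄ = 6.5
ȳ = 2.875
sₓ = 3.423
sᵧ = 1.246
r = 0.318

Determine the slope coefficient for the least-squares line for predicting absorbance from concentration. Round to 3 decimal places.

0.116

b = r · sᵧ/sₓ = 0.318 · 1.246/3.423 = 0.115755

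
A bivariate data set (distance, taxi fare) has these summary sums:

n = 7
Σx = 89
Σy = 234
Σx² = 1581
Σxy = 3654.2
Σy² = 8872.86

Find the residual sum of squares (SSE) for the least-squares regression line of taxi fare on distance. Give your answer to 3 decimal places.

Sxx = Σx² − (Σx)²/n = 1581 − 1131.571429 = 449.428571
Sxy = Σxy − (Σx)(Σy)/n = 3654.2 − 2975.142857 = 679.057143
Syy = Σy² − (Σy)²/n = 8872.86 − 7822.285714 = 1050.574286
b = Sxy/Sxx = 679.057143/449.428571 = 1.510935
SSE = Syy − b·Sxy = 1050.574286 − 1.510935·679.057143 = 24.563408

24.563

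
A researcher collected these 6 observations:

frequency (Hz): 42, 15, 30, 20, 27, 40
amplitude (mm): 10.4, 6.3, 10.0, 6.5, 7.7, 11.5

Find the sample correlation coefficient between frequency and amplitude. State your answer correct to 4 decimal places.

0.9352

n = 6, Σx = 174, Σy = 52.4, Σxy = 1629.2, Σx² = 5618, Σy² = 481.64
Sxx = Σx² − (Σx)²/n = 5618 − 5046 = 572
Sxy = Σxy − (Σx)(Σy)/n = 1629.2 − 1519.6 = 109.6
Syy = Σy² − (Σy)²/n = 481.64 − 457.626667 = 24.013333
r = Sxy/√(Sxx·Syy) = 109.6/√(13735.626667) = 109.6/117.199090 = 0.935161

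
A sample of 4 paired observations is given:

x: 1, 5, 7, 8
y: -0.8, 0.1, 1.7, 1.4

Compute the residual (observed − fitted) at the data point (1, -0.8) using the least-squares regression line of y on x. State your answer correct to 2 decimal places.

n = 4, Σx = 21, Σy = 2.4, Σxy = 22.8, Σx² = 139
Sxx = Σx² − (Σx)²/n = 139 − 110.25 = 28.75
Sxy = Σxy − (Σx)(Σy)/n = 22.8 − 12.6 = 10.2
b = Sxy/Sxx = 10.2/28.75 = 0.354783
a = ȳ − b·x̄ = 0.6 − 0.354783·5.25 = -1.262609
ŷ(1) = -1.262609 + 0.354783·1 = -0.907826
residual = y − ŷ = -0.8 − (-0.907826) = 0.107826

0.11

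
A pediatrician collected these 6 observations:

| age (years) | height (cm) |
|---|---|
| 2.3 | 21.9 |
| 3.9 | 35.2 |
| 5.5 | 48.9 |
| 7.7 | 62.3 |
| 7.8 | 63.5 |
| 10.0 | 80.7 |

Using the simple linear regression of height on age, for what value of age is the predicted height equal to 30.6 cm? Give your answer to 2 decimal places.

n = 6, Σx = 37.2, Σy = 312.5, Σxy = 2238.61, Σx² = 270.88
Sxx = Σx² − (Σx)²/n = 270.88 − 230.64 = 40.24
Sxy = Σxy − (Σx)(Σy)/n = 2238.61 − 1937.5 = 301.11
b = Sxy/Sxx = 301.11/40.24 = 7.482853
a = ȳ − b·x̄ = 52.083333 − 7.482853·6.2 = 5.689645
Set a + b·x = 30.6: x = (30.6 − 5.689645) / 7.482853 = 3.328992

3.33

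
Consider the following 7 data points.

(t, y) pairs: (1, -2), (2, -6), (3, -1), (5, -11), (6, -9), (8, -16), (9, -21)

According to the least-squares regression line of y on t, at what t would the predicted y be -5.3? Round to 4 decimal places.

3.0072

n = 7, Σx = 34, Σy = -66, Σxy = -443, Σx² = 220
Sxx = Σx² − (Σx)²/n = 220 − 165.142857 = 54.857143
Sxy = Σxy − (Σx)(Σy)/n = -443 − (-320.571429) = -122.428571
b = Sxy/Sxx = -122.428571/54.857143 = -2.231771
a = ȳ − b·x̄ = -9.428571 − (-2.231771)·4.857143 = 1.411458
Set a + b·x = -5.3: x = (-5.3 − 1.411458) / (-2.231771) = 3.007235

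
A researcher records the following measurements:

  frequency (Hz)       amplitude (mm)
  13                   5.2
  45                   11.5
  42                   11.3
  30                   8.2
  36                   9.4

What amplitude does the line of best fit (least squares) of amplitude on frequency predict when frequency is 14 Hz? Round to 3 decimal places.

5.232

n = 5, Σx = 166, Σy = 45.6, Σxy = 1644.1, Σx² = 6154
Sxx = Σx² − (Σx)²/n = 6154 − 5511.2 = 642.8
Sxy = Σxy − (Σx)(Σy)/n = 1644.1 − 1513.92 = 130.18
b = Sxy/Sxx = 130.18/642.8 = 0.202520
a = ȳ − b·x̄ = 9.12 − 0.202520·33.2 = 2.396329
ŷ(14) = a + b·14 = 2.396329 + 0.202520·14 = 5.231612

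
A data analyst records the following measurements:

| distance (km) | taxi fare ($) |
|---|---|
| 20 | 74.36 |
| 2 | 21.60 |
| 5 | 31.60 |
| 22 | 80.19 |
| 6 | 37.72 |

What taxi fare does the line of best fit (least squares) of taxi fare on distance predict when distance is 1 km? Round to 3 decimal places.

n = 5, Σx = 55, Σy = 245.47, Σxy = 3678.9, Σx² = 949
Sxx = Σx² − (Σx)²/n = 949 − 605 = 344
Sxy = Σxy − (Σx)(Σy)/n = 3678.9 − 2700.17 = 978.73
b = Sxy/Sxx = 978.73/344 = 2.845145
a = ȳ − b·x̄ = 49.094 − 2.845145·11 = 17.797401
ŷ(1) = a + b·1 = 17.797401 + 2.845145·1 = 20.642547

20.643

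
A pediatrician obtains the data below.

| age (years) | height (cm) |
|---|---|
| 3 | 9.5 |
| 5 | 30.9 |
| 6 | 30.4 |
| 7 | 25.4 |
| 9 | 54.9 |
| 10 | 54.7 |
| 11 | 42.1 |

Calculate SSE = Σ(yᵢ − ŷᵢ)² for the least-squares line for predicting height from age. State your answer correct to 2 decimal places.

435.99

n = 7, Σx = 51, Σy = 247.9, Σxy = 2047.4, Σx² = 421, Σy² = 10392.89
Sxx = Σx² − (Σx)²/n = 421 − 371.571429 = 49.428571
Sxy = Σxy − (Σx)(Σy)/n = 2047.4 − 1806.128571 = 241.271429
Syy = Σy² − (Σy)²/n = 10392.89 − 8779.201429 = 1613.688571
b = Sxy/Sxx = 241.271429/49.428571 = 4.881214
SSE = Syy − b·Sxy = 1613.688571 − 4.881214·241.271429 = 435.991127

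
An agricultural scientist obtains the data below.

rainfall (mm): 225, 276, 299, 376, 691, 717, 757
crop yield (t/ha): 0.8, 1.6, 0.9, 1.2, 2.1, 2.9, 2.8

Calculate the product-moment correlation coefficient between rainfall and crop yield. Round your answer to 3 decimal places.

n = 7, Σx = 3341, Σy = 12.3, Σxy = 6991.9, Σx² = 1922197, Σy² = 26.11
Sxx = Σx² − (Σx)²/n = 1922197 − 1594611.571429 = 327585.428571
Sxy = Σxy − (Σx)(Σy)/n = 6991.9 − 5870.614286 = 1121.285714
Syy = Σy² − (Σy)²/n = 26.11 − 21.612857 = 4.497143
r = Sxy/√(Sxx·Syy) = 1121.285714/√(1473198.470204) = 1121.285714/1213.753875 = 0.923816

0.924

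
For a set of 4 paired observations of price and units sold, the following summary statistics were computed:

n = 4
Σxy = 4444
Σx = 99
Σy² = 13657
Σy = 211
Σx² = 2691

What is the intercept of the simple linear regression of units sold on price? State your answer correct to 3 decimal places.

132.757

Sxx = Σx² − (Σx)²/n = 2691 − 2450.25 = 240.75
Sxy = Σxy − (Σx)(Σy)/n = 4444 − 5222.25 = -778.25
b = Sxy/Sxx = -778.25/240.75 = -3.232606
a = ȳ − b·x̄ = 52.75 − (-3.232606)·24.75 = 132.757009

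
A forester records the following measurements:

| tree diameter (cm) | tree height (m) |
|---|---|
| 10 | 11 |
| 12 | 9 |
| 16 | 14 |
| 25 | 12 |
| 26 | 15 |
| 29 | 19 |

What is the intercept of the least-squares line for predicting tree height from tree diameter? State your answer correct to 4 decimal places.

n = 6, Σx = 118, Σy = 80, Σxy = 1683, Σx² = 2642
Sxx = Σx² − (Σx)²/n = 2642 − 2320.666667 = 321.333333
Sxy = Σxy − (Σx)(Σy)/n = 1683 − 1573.333333 = 109.666667
b = Sxy/Sxx = 109.666667/321.333333 = 0.341286
a = ȳ − b·x̄ = 13.333333 − 0.341286·19.666667 = 6.621369

6.6214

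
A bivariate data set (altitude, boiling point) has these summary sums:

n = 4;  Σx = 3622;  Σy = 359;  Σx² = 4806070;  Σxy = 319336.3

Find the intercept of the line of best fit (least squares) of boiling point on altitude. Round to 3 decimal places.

Sxx = Σx² − (Σx)²/n = 4806070 − 3279721 = 1526349
Sxy = Σxy − (Σx)(Σy)/n = 319336.3 − 325074.5 = -5738.2
b = Sxy/Sxx = -5738.2/1526349 = -0.003759
a = ȳ − b·x̄ = 89.75 − (-0.003759)·905.5 = 93.154163

93.154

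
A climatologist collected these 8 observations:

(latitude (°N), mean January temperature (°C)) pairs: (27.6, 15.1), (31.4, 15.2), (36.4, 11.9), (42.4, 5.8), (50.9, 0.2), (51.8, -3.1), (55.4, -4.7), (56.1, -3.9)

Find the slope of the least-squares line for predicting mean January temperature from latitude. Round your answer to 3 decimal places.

n = 8, Σx = 352, Σy = 36.5, Σxy = 943.55, Σx² = 16360.86
Sxx = Σx² − (Σx)²/n = 16360.86 − 15488 = 872.86
Sxy = Σxy − (Σx)(Σy)/n = 943.55 − 1606 = -662.45
b = Sxy/Sxx = -662.45/872.86 = -0.758942

-0.759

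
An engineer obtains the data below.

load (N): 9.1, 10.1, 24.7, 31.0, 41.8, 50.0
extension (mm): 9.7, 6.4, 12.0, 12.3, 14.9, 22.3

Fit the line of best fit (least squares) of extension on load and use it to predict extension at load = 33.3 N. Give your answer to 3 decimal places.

14.592

n = 6, Σx = 166.7, Σy = 77.6, Σxy = 2568.43, Σx² = 6003.15
Sxx = Σx² − (Σx)²/n = 6003.15 − 4631.481667 = 1371.668333
Sxy = Σxy − (Σx)(Σy)/n = 2568.43 − 2155.986667 = 412.443333
b = Sxy/Sxx = 412.443333/1371.668333 = 0.300687
a = ȳ − b·x̄ = 12.933333 − 0.300687·27.783333 = 4.579236
ŷ(33.3) = a + b·33.3 = 4.579236 + 0.300687·33.3 = 14.592125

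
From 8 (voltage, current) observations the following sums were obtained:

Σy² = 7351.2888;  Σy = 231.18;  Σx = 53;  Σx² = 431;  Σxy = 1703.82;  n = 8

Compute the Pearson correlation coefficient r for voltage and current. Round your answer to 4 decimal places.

Sxx = Σx² − (Σx)²/n = 431 − 351.125 = 79.875
Sxy = Σxy − (Σx)(Σy)/n = 1703.82 − 1531.5675 = 172.2525
Syy = Σy² − (Σy)²/n = 7351.2888 − 6680.52405 = 670.76475
r = Sxy/√(Sxx·Syy) = 172.2525/√(53577.334406) = 172.2525/231.467783 = 0.744175

0.7442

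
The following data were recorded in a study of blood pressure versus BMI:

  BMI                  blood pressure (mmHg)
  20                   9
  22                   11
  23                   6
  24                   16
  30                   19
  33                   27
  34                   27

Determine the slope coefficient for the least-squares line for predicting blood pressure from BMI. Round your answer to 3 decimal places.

1.394

n = 7, Σx = 186, Σy = 115, Σxy = 3323, Σx² = 5134
Sxx = Σx² − (Σx)²/n = 5134 − 4942.285714 = 191.714286
Sxy = Σxy − (Σx)(Σy)/n = 3323 − 3055.714286 = 267.285714
b = Sxy/Sxx = 267.285714/191.714286 = 1.394188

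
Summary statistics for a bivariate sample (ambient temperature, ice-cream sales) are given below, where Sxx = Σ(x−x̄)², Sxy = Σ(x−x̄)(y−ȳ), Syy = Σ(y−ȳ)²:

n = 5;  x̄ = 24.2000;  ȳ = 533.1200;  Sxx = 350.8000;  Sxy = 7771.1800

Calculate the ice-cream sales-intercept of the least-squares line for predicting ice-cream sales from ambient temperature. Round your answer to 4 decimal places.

b = Sxy/Sxx = 7771.18/350.8 = 22.152737
a = ȳ − b·x̄ = 533.12 − 22.152737·24.2 = -2.976226

-2.9762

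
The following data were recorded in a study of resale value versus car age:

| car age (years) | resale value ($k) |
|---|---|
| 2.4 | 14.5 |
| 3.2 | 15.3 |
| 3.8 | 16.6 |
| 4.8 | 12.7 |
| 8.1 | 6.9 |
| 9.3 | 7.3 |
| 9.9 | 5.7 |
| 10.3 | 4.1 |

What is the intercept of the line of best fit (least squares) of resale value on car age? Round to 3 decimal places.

n = 8, Σx = 51.8, Σy = 83.1, Σxy = 430.24, Σx² = 409.68
Sxx = Σx² − (Σx)²/n = 409.68 − 335.405 = 74.275
Sxy = Σxy − (Σx)(Σy)/n = 430.24 − 538.0725 = -107.8325
b = Sxy/Sxx = -107.8325/74.275 = -1.451801
a = ȳ − b·x̄ = 10.3875 − (-1.451801)·6.475 = 19.787910

19.788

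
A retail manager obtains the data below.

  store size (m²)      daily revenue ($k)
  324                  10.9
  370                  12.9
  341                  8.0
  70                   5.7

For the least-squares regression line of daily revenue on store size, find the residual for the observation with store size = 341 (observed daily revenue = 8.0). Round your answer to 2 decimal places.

-2.58

n = 4, Σx = 1105, Σy = 37.5, Σxy = 11431.6, Σx² = 363057
Sxx = Σx² − (Σx)²/n = 363057 − 305256.25 = 57800.75
Sxy = Σxy − (Σx)(Σy)/n = 11431.6 − 10359.375 = 1072.225
b = Sxy/Sxx = 1072.225/57800.75 = 0.018550
a = ȳ − b·x̄ = 9.375 − 0.018550·276.25 = 4.250462
ŷ(341) = 4.250462 + 0.018550·341 = 10.576136
residual = y − ŷ = 8.0 − 10.576136 = -2.576136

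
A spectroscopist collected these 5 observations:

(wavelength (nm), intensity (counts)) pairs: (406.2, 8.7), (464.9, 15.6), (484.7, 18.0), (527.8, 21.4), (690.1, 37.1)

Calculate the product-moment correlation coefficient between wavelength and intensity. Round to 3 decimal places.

n = 5, Σx = 2573.7, Σy = 100.8, Σxy = 56408.61, Σx² = 1370875.39, Σy² = 2477.42
Sxx = Σx² − (Σx)²/n = 1370875.39 − 1324786.338 = 46089.052
Sxy = Σxy − (Σx)(Σy)/n = 56408.61 − 51885.792 = 4522.818
Syy = Σy² − (Σy)²/n = 2477.42 − 2032.128 = 445.292
r = Sxy/√(Sxx·Syy) = 4522.818/√(20523086.143184) = 4522.818/4530.241290 = 0.998361

0.998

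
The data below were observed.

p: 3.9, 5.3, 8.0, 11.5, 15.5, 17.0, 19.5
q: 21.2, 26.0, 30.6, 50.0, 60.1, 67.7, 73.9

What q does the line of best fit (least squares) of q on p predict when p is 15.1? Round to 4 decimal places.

n = 7, Σx = 80.7, Σy = 329.5, Σxy = 4563.78, Σx² = 1149.05
Sxx = Σx² − (Σx)²/n = 1149.05 − 930.355714 = 218.694286
Sxy = Σxy − (Σx)(Σy)/n = 4563.78 − 3798.664286 = 765.115714
b = Sxy/Sxx = 765.115714/218.694286 = 3.498563
a = ȳ − b·x̄ = 47.071429 − 3.498563·11.528571 = 6.737996
ŷ(15.1) = a + b·15.1 = 6.737996 + 3.498563·15.1 = 59.566296

59.5663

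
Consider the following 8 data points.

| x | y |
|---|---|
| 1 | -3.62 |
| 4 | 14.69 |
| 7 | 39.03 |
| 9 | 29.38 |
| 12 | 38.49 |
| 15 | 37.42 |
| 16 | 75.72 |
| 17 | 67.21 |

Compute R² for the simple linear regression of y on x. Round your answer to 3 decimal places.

n = 8, Σx = 81, Σy = 298.32, Σxy = 3970.04, Σx² = 1061, Σy² = 15747.8648
Sxx = Σx² − (Σx)²/n = 1061 − 820.125 = 240.875
Sxy = Σxy − (Σx)(Σy)/n = 3970.04 − 3020.49 = 949.55
Syy = Σy² − (Σy)²/n = 15747.8648 − 11124.3528 = 4623.512
R² = Sxy²/(Sxx·Syy) = (949.55)²/(240.875·4623.512) = 0.809603

0.810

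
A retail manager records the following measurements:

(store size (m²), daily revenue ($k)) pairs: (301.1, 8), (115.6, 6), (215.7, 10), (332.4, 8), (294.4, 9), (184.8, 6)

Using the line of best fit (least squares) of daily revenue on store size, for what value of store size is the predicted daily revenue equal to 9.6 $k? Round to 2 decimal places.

406.58

n = 6, Σx = 1444, Σy = 47, Σxy = 11677, Σx² = 381863.22
Sxx = Σx² − (Σx)²/n = 381863.22 − 347522.666667 = 34340.553333
Sxy = Σxy − (Σx)(Σy)/n = 11677 − 11311.333333 = 365.666667
b = Sxy/Sxx = 365.666667/34340.553333 = 0.010648
a = ȳ − b·x̄ = 7.833333 − 0.010648·240.666667 = 5.270655
Set a + b·x = 9.6: x = (9.6 − 5.270655) / 0.010648 = 406.578182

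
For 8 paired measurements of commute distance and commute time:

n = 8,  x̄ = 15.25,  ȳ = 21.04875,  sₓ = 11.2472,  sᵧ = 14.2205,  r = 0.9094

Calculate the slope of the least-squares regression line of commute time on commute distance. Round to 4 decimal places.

b = r · sᵧ/sₓ = 0.9094 · 14.2205/11.2472 = 1.149808

1.1498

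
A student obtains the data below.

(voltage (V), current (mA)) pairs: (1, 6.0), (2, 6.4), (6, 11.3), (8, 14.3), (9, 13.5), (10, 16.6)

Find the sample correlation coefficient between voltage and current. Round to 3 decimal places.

n = 6, Σx = 36, Σy = 68.1, Σxy = 488.5, Σx² = 286, Σy² = 866.95
Sxx = Σx² − (Σx)²/n = 286 − 216 = 70
Sxy = Σxy − (Σx)(Σy)/n = 488.5 − 408.6 = 79.9
Syy = Σy² − (Σy)²/n = 866.95 − 772.935 = 94.015
r = Sxy/√(Sxx·Syy) = 79.9/√(6581.05) = 79.9/81.123671 = 0.984916

0.985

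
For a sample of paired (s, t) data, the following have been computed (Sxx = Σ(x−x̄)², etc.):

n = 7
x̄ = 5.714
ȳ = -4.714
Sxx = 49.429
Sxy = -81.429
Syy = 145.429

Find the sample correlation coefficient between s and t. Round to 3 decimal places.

-0.960

r = Sxy/√(Sxx·Syy) = -81.429/√(7188.410041) = -81.429/84.784492 = -0.960423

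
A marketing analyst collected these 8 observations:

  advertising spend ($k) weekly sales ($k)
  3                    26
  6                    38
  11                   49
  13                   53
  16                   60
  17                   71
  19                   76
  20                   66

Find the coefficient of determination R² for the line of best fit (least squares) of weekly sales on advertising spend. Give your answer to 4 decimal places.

n = 8, Σx = 105, Σy = 439, Σxy = 6465, Σx² = 1641, Σy² = 26103
Sxx = Σx² − (Σx)²/n = 1641 − 1378.125 = 262.875
Sxy = Σxy − (Σx)(Σy)/n = 6465 − 5761.875 = 703.125
Syy = Σy² − (Σy)²/n = 26103 − 24090.125 = 2012.875
R² = Sxy²/(Sxx·Syy) = (703.125)²/(262.875·2012.875) = 0.934327

0.9343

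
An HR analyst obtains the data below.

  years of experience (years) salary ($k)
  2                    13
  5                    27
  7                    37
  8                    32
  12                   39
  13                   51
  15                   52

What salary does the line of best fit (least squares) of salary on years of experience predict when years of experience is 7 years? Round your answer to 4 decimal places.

30.6932

n = 7, Σx = 62, Σy = 251, Σxy = 2587, Σx² = 680
Sxx = Σx² − (Σx)²/n = 680 − 549.142857 = 130.857143
Sxy = Σxy − (Σx)(Σy)/n = 2587 − 2223.142857 = 363.857143
b = Sxy/Sxx = 363.857143/130.857143 = 2.780568
a = ȳ − b·x̄ = 35.857143 − 2.780568·8.857143 = 11.229258
ŷ(7) = a + b·7 = 11.229258 + 2.780568·7 = 30.693231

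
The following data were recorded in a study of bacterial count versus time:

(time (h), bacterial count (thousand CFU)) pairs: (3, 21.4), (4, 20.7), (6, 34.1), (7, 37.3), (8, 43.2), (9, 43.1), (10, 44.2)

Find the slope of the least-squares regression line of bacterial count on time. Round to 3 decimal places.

n = 7, Σx = 47, Σy = 244, Σxy = 1788.2, Σx² = 355
Sxx = Σx² − (Σx)²/n = 355 − 315.571429 = 39.428571
Sxy = Σxy − (Σx)(Σy)/n = 1788.2 − 1638.285714 = 149.914286
b = Sxy/Sxx = 149.914286/39.428571 = 3.802174

3.802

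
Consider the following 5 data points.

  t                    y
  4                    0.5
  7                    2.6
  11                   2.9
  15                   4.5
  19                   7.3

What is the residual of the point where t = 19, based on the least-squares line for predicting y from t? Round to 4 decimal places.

n = 5, Σx = 56, Σy = 17.8, Σxy = 258.3, Σx² = 772
Sxx = Σx² − (Σx)²/n = 772 − 627.2 = 144.8
Sxy = Σxy − (Σx)(Σy)/n = 258.3 − 199.36 = 58.94
b = Sxy/Sxx = 58.94/144.8 = 0.407044
a = ȳ − b·x̄ = 3.56 − 0.407044·11.2 = -0.998895
ŷ(19) = -0.998895 + 0.407044·19 = 6.734945
residual = y − ŷ = 7.3 − 6.734945 = 0.565055

0.5651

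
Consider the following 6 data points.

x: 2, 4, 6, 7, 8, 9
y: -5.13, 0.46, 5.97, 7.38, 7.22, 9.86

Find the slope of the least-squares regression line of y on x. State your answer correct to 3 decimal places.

n = 6, Σx = 36, Σy = 25.76, Σxy = 225.56, Σx² = 250
Sxx = Σx² − (Σx)²/n = 250 − 216 = 34
Sxy = Σxy − (Σx)(Σy)/n = 225.56 − 154.56 = 71
b = Sxy/Sxx = 71/34 = 2.088235

2.088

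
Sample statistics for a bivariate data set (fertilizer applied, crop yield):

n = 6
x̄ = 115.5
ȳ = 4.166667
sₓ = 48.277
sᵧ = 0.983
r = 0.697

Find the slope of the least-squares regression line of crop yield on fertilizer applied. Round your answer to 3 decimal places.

0.014

b = r · sᵧ/sₓ = 0.697 · 0.983/48.277 = 0.014192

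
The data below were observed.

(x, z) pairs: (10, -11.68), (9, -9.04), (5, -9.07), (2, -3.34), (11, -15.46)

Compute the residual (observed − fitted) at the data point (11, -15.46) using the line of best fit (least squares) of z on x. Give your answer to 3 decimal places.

n = 5, Σx = 37, Σy = -48.59, Σxy = -420.25, Σx² = 331
Sxx = Σx² − (Σx)²/n = 331 − 273.8 = 57.2
Sxy = Σxy − (Σx)(Σy)/n = -420.25 − (-359.566) = -60.684
b = Sxy/Sxx = -60.684/57.2 = -1.060909
a = ȳ − b·x̄ = -9.718 − (-1.060909)·7.4 = -1.867273
ŷ(11) = -1.867273 + (-1.060909)·11 = -13.537273
residual = y − ŷ = -15.46 − (-13.537273) = -1.922727

-1.923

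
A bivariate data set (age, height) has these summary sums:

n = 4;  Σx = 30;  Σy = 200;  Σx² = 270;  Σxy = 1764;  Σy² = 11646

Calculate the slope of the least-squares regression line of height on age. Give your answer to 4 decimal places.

5.8667

Sxx = Σx² − (Σx)²/n = 270 − 225 = 45
Sxy = Σxy − (Σx)(Σy)/n = 1764 − 1500 = 264
b = Sxy/Sxx = 264/45 = 5.866667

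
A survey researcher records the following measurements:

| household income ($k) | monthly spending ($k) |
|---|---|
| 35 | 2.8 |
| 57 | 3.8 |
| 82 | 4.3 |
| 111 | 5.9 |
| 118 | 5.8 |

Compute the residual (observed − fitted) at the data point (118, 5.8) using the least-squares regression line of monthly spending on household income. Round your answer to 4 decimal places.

n = 5, Σx = 403, Σy = 22.6, Σxy = 2006.5, Σx² = 37443
Sxx = Σx² − (Σx)²/n = 37443 − 32481.8 = 4961.2
Sxy = Σxy − (Σx)(Σy)/n = 2006.5 − 1821.56 = 184.94
b = Sxy/Sxx = 184.94/4961.2 = 0.037277
a = ȳ − b·x̄ = 4.52 − 0.037277·80.6 = 1.515452
ŷ(118) = 1.515452 + 0.037277·118 = 5.914170
residual = y − ŷ = 5.8 − 5.914170 = -0.114170

-0.1142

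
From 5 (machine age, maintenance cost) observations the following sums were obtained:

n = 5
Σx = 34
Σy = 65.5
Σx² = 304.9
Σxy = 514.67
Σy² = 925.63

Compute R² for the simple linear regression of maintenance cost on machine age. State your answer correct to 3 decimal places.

0.963

Sxx = Σx² − (Σx)²/n = 304.9 − 231.2 = 73.7
Sxy = Σxy − (Σx)(Σy)/n = 514.67 − 445.4 = 69.27
Syy = Σy² − (Σy)²/n = 925.63 − 858.05 = 67.58
R² = Sxy²/(Sxx·Syy) = (69.27)²/(73.7·67.58) = 0.963396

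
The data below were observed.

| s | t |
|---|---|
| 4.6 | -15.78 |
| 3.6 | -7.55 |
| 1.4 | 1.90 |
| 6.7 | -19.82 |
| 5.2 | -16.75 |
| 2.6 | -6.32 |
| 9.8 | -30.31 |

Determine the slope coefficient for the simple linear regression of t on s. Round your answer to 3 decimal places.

-3.692

n = 7, Σx = 33.9, Σy = -94.63, Σxy = -630.472, Σx² = 210.81
Sxx = Σx² − (Σx)²/n = 210.81 − 164.172857 = 46.637143
Sxy = Σxy − (Σx)(Σy)/n = -630.472 − (-458.279571) = -172.192429
b = Sxy/Sxx = -172.192429/46.637143 = -3.692174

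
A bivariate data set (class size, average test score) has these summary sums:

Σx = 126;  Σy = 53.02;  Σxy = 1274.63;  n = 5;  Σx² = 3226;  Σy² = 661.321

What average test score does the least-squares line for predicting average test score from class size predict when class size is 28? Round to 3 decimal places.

7.216

Sxx = Σx² − (Σx)²/n = 3226 − 3175.2 = 50.8
Sxy = Σxy − (Σx)(Σy)/n = 1274.63 − 1336.104 = -61.474
b = Sxy/Sxx = -61.474/50.8 = -1.210118
a = ȳ − b·x̄ = 10.604 − (-1.210118)·25.2 = 41.098976
ŷ(28) = a + b·28 = 41.098976 + (-1.210118)·28 = 7.215669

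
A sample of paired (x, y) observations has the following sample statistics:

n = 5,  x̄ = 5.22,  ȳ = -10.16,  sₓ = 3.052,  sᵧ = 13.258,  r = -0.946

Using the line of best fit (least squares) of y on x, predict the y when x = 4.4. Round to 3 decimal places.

b = r · sᵧ/sₓ = -0.946 · 13.258/3.052 = -4.109459
a = ȳ − b·x̄ = -10.16 − (-4.109459)·5.22 = 11.291374
ŷ(4.4) = a + b·4.4 = 11.291374 + (-4.109459)·4.4 = -6.790244

-6.790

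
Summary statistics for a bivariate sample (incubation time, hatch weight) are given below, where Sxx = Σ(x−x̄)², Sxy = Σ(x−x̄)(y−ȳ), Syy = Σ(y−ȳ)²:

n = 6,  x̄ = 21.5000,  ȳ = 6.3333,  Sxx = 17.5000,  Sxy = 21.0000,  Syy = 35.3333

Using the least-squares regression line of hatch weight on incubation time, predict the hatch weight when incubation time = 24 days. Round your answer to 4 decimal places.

9.3333

b = Sxy/Sxx = 21/17.5 = 1.2
a = ȳ − b·x̄ = 6.3333 − 1.2·21.5 = -19.4667
ŷ(24) = a + b·24 = -19.4667 + 1.2·24 = 9.3333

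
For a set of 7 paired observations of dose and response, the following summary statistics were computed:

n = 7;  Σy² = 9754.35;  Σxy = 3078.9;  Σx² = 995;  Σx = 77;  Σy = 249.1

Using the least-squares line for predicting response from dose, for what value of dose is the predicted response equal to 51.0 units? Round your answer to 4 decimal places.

Sxx = Σx² − (Σx)²/n = 995 − 847 = 148
Sxy = Σxy − (Σx)(Σy)/n = 3078.9 − 2740.1 = 338.8
b = Sxy/Sxx = 338.8/148 = 2.289189
a = ȳ − b·x̄ = 35.585714 − 2.289189·11 = 10.404633
Set a + b·x = 51.0: x = (51.0 − 10.404633) / 2.289189 = 17.733513

17.7335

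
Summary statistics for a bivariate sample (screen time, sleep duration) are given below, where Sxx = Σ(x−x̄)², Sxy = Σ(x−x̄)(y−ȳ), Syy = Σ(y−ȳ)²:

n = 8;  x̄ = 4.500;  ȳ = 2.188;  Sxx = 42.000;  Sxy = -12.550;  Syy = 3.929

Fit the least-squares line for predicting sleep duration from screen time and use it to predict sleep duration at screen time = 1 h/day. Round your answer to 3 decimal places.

b = Sxy/Sxx = -12.55/42 = -0.298810
a = ȳ − b·x̄ = 2.188 − (-0.298810)·4.5 = 3.532643
ŷ(1) = a + b·1 = 3.532643 + (-0.298810)·1 = 3.233833

3.234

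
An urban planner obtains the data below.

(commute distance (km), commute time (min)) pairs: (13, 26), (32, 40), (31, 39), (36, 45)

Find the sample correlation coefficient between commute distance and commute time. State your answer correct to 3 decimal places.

n = 4, Σx = 112, Σy = 150, Σxy = 4447, Σx² = 3450, Σy² = 5822
Sxx = Σx² − (Σx)²/n = 3450 − 3136 = 314
Sxy = Σxy − (Σx)(Σy)/n = 4447 − 4200 = 247
Syy = Σy² − (Σy)²/n = 5822 − 5625 = 197
r = Sxy/√(Sxx·Syy) = 247/√(61858) = 247/248.712686 = 0.993114

0.993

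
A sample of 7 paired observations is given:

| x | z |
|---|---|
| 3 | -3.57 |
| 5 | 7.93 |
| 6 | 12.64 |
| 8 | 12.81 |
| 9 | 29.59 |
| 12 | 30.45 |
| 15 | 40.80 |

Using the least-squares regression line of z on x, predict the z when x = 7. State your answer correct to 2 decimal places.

n = 7, Σx = 58, Σy = 130.65, Σxy = 1450.97, Σx² = 584
Sxx = Σx² − (Σx)²/n = 584 − 480.571429 = 103.428571
Sxy = Σxy − (Σx)(Σy)/n = 1450.97 − 1082.528571 = 368.441429
b = Sxy/Sxx = 368.441429/103.428571 = 3.562279
a = ȳ − b·x̄ = 18.664286 − 3.562279·8.285714 = -10.851740
ŷ(7) = a + b·7 = -10.851740 + 3.562279·7 = 14.084213

14.08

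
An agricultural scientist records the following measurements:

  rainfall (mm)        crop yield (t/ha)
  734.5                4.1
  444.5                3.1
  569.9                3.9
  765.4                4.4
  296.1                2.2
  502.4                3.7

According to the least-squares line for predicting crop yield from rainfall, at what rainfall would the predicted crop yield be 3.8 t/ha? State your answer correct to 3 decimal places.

n = 6, Σx = 3312.8, Σy = 21.4, Σxy = 12490.07, Σx² = 1987774.64
Sxx = Σx² − (Σx)²/n = 1987774.64 − 1829107.306667 = 158667.333333
Sxy = Σxy − (Σx)(Σy)/n = 12490.07 − 11815.653333 = 674.416667
b = Sxy/Sxx = 674.416667/158667.333333 = 0.004251
a = ȳ − b·x̄ = 3.566667 − 0.004251·552.133333 = 1.219820
Set a + b·x = 3.8: x = (3.8 − 1.219820) / 0.004251 = 607.028741

607.029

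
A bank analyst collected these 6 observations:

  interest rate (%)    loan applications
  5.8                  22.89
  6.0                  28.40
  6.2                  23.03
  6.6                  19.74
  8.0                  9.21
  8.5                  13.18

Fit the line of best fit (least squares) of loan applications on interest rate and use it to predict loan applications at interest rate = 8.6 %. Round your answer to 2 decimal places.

9.57

n = 6, Σx = 41.1, Σy = 116.45, Σxy = 761.942, Σx² = 287.89
Sxx = Σx² − (Σx)²/n = 287.89 − 281.535 = 6.355
Sxy = Σxy − (Σx)(Σy)/n = 761.942 − 797.6825 = -35.7405
b = Sxy/Sxx = -35.7405/6.355 = -5.623997
a = ȳ − b·x̄ = 19.408333 − (-5.623997)·6.85 = 57.932712
ŷ(8.6) = a + b·8.6 = 57.932712 + (-5.623997)·8.6 = 9.566339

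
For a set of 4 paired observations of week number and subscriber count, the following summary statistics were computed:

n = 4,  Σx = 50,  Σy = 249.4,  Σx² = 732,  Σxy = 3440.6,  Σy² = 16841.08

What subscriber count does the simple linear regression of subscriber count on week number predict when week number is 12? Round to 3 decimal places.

Sxx = Σx² − (Σx)²/n = 732 − 625 = 107
Sxy = Σxy − (Σx)(Σy)/n = 3440.6 − 3117.5 = 323.1
b = Sxy/Sxx = 323.1/107 = 3.019626
a = ȳ − b·x̄ = 62.35 − 3.019626·12.5 = 24.604673
ŷ(12) = a + b·12 = 24.604673 + 3.019626·12 = 60.840187

60.840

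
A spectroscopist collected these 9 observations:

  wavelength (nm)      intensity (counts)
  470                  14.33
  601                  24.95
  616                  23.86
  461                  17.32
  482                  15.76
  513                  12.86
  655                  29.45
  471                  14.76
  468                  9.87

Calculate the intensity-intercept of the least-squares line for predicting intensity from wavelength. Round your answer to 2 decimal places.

-22.75

n = 9, Σx = 4737, Σy = 163.16, Σxy = 89466.7, Σx² = 2539461
Sxx = Σx² − (Σx)²/n = 2539461 − 2493241 = 46220
Sxy = Σxy − (Σx)(Σy)/n = 89466.7 − 85876.546667 = 3590.153333
b = Sxy/Sxx = 3590.153333/46220 = 0.077675
a = ȳ − b·x̄ = 18.128889 − 0.077675·526.333333 = -22.754222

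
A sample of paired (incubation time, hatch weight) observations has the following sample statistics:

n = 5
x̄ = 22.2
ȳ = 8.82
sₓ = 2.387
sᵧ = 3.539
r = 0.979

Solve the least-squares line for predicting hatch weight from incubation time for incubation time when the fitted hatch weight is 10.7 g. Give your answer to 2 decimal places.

b = r · sᵧ/sₓ = 0.979 · 3.539/2.387 = 1.451479
a = ȳ − b·x̄ = 8.82 − 1.451479·22.2 = -23.402840
Set a + b·x = 10.7: x = (10.7 − (-23.402840)) / 1.451479 = 23.495230

23.50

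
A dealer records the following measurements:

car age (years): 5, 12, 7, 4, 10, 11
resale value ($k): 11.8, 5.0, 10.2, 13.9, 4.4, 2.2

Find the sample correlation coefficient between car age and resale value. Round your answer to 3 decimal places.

n = 6, Σx = 49, Σy = 47.5, Σxy = 314.2, Σx² = 455, Σy² = 485.69
Sxx = Σx² − (Σx)²/n = 455 − 400.166667 = 54.833333
Sxy = Σxy − (Σx)(Σy)/n = 314.2 − 387.916667 = -73.716667
Syy = Σy² − (Σy)²/n = 485.69 − 376.041667 = 109.648333
r = Sxy/√(Sxx·Syy) = -73.716667/√(6012.383611) = -73.716667/77.539562 = -0.950697

-0.951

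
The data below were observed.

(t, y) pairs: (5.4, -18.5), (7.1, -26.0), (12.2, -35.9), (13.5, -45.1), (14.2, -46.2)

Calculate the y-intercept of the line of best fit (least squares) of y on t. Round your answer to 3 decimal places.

-3.147

n = 5, Σx = 52.4, Σy = -171.7, Σxy = -1987.37, Σx² = 612.3
Sxx = Σx² − (Σx)²/n = 612.3 − 549.152 = 63.148
Sxy = Σxy − (Σx)(Σy)/n = -1987.37 − (-1799.416) = -187.954
b = Sxy/Sxx = -187.954/63.148 = -2.976405
a = ȳ − b·x̄ = -34.34 − (-2.976405)·10.48 = -3.147279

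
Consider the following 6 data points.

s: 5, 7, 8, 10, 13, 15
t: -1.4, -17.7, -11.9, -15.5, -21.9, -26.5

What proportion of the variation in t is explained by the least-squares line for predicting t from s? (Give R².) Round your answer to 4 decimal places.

n = 6, Σx = 58, Σy = -94.9, Σxy = -1063.3, Σx² = 632, Σy² = 1878.97
Sxx = Σx² − (Σx)²/n = 632 − 560.666667 = 71.333333
Sxy = Σxy − (Σx)(Σy)/n = -1063.3 − (-917.366667) = -145.933333
Syy = Σy² − (Σy)²/n = 1878.97 − 1501.001667 = 377.968333
R² = Sxy²/(Sxx·Syy) = (-145.933333)²/(71.333333·377.968333) = 0.789880

0.7899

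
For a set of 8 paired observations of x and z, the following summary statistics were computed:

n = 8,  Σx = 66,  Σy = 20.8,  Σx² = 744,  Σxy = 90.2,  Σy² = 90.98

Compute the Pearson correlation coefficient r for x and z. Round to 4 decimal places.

Sxx = Σx² − (Σx)²/n = 744 − 544.5 = 199.5
Sxy = Σxy − (Σx)(Σy)/n = 90.2 − 171.6 = -81.4
Syy = Σy² − (Σy)²/n = 90.98 − 54.08 = 36.9
r = Sxy/√(Sxx·Syy) = -81.4/√(7361.55) = -81.4/85.799476 = -0.948724

-0.9487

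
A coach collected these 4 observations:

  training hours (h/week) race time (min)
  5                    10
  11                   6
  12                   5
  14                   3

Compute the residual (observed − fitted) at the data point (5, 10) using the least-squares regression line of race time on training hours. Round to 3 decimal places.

n = 4, Σx = 42, Σy = 24, Σxy = 218, Σx² = 486
Sxx = Σx² − (Σx)²/n = 486 − 441 = 45
Sxy = Σxy − (Σx)(Σy)/n = 218 − 252 = -34
b = Sxy/Sxx = -34/45 = -0.755556
a = ȳ − b·x̄ = 6 − (-0.755556)·10.5 = 13.933333
ŷ(5) = 13.933333 + (-0.755556)·5 = 10.155556
residual = y − ŷ = 10 − 10.155556 = -0.155556

-0.156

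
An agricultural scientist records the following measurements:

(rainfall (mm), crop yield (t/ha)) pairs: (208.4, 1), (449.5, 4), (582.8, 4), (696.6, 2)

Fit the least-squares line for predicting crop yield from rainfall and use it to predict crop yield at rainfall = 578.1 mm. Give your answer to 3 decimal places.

n = 4, Σx = 1937.3, Σy = 11, Σxy = 5730.8, Σx² = 1070388.21
Sxx = Σx² − (Σx)²/n = 1070388.21 − 938282.8225 = 132105.3875
Sxy = Σxy − (Σx)(Σy)/n = 5730.8 − 5327.575 = 403.225
b = Sxy/Sxx = 403.225/132105.3875 = 0.003052
a = ȳ − b·x̄ = 2.75 − 0.003052·484.325 = 1.271696
ŷ(578.1) = a + b·578.1 = 1.271696 + 0.003052·578.1 = 3.036229

3.036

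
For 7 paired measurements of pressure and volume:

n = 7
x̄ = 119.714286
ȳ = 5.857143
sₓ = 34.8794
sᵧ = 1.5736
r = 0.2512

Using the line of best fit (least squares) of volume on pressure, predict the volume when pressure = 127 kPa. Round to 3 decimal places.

b = r · sᵧ/sₓ = 0.2512 · 1.5736/34.8794 = 0.011333
a = ȳ − b·x̄ = 5.857143 − 0.011333·119.714286 = 4.500421
ŷ(127) = a + b·127 = 4.500421 + 0.011333·127 = 5.939712

5.940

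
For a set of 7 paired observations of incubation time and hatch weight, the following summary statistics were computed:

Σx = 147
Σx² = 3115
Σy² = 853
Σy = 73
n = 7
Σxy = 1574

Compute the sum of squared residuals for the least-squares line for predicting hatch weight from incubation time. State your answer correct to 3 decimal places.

Sxx = Σx² − (Σx)²/n = 3115 − 3087 = 28
Sxy = Σxy − (Σx)(Σy)/n = 1574 − 1533 = 41
Syy = Σy² − (Σy)²/n = 853 − 761.285714 = 91.714286
b = Sxy/Sxx = 41/28 = 1.464286
SSE = Syy − b·Sxy = 91.714286 − 1.464286·41 = 31.678571

31.679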